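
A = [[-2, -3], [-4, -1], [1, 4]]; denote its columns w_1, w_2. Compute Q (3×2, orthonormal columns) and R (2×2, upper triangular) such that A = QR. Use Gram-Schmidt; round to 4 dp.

e_1 = w_1/‖w_1‖ = (-2, -4, 1)/4.5826 = (-0.4364, -0.8729, 0.2182).
r_{12} = e_1·w_2 = 3.0551.
u_2 = w_2 − 3.0551·e_1 = (-1.6667, 1.6667, 3.3333).
‖u_2‖ = 4.0825, so e_2 = (-0.4082, 0.4082, 0.8165).

Q = [[-0.4364, -0.4082], [-0.8729, 0.4082], [0.2182, 0.8165]], R = [[4.5826, 3.0551], [0.0000, 4.0825]]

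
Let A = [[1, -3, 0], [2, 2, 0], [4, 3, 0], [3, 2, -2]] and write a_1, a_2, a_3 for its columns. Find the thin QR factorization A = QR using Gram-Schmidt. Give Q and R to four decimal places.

e_1 = a_1/‖a_1‖ = (1, 2, 4, 3)/5.4772 = (0.1826, 0.3651, 0.7303, 0.5477).
r_{12} = e_1·a_2 = 3.4689.
u_2 = a_2 − 3.4689·e_1 = (-3.6333, 0.7333, 0.4667, 0.1000).
‖u_2‖ = 3.7372, so e_2 = (-0.9722, 0.1962, 0.1249, 0.0268).
r_{13} = e_1·a_3 = -1.0954; r_{23} = e_2·a_3 = -0.0535.
u_3 = a_3 + 1.0954·e_1 + 0.0535·e_2 = (0.1480, 0.4105, 0.8067, -1.3986).
‖u_3‖ = 1.6725, so e_3 = (0.0885, 0.2454, 0.4823, -0.8362).

Q = [[0.1826, -0.9722, 0.0885], [0.3651, 0.1962, 0.2454], [0.7303, 0.1249, 0.4823], [0.5477, 0.0268, -0.8362]], R = [[5.4772, 3.4689, -1.0954], [0.0000, 3.7372, -0.0535], [0.0000, 0.0000, 1.6725]]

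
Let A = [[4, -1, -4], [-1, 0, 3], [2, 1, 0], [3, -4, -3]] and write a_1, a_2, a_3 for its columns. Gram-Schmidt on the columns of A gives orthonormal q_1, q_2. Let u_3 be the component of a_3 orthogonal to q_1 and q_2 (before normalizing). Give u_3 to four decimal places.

a_1 = (4, -1, 2, 3); ‖a_1‖ = 5.4772, so q_1 = (0.7303, -0.1826, 0.3651, 0.5477).
q_1·a_2 = 0.7303·(-1) + (-0.1826)·0 + 0.3651·1 + 0.5477·(-4) = -2.5560.
u_2 = a_2 + 2.5560·q_1 = (0.8667, -0.4667, 1.9333, -2.6000).
‖u_2‖ = 3.3862, so q_2 = (0.2559, -0.1378, 0.5709, -0.7678).
q_1·a_3 = 0.7303·(-4) + (-0.1826)·3 + 0.3651·0 + 0.5477·(-3) = -5.1121; q_2·a_3 = 0.2559·(-4) + (-0.1378)·3 + 0.5709·0 + (-0.7678)·(-3) = 0.8662.
u_3 = a_3 + 5.1121·q_1 − 0.8662·q_2 = (-0.4884, 2.1860, 1.3721, 0.4651).

u_3 = (-0.4884, 2.1860, 1.3721, 0.4651)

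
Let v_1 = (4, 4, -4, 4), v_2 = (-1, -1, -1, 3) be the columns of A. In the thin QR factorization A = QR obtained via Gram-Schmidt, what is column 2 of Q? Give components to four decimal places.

q_1 = v_1/‖v_1‖ = (4, 4, -4, 4)/8.0000 = (0.5000, 0.5000, -0.5000, 0.5000).
r_{12} = q_1·v_2 = 1.0000.
u_2 = v_2 − 1.0000·q_1 = (-1.5000, -1.5000, -0.5000, 2.5000).
‖u_2‖ = 3.3166, so q_2 = (-0.4523, -0.4523, -0.1508, 0.7538).

q_2 = (-0.4523, -0.4523, -0.1508, 0.7538)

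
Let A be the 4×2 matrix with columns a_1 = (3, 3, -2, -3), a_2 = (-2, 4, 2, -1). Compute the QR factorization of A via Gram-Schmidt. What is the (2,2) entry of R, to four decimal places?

r_{22} = 4.9187

a_1 = (3, 3, -2, -3); ‖a_1‖ = 5.5678, so e_1 = (0.5388, 0.5388, -0.3592, -0.5388).
e_1·a_2 = 0.5388·(-2) + 0.5388·4 + (-0.3592)·2 + (-0.5388)·(-1) = 0.8980.
u_2 = a_2 − 0.8980·e_1 = (-2.4839, 3.5161, 2.3226, -0.5161).
r_{22} = ‖u_2‖ = 4.9187.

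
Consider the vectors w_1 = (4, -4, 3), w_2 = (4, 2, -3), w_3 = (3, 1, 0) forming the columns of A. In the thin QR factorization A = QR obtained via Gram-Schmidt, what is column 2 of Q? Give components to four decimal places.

e_1 = w_1/‖w_1‖ = (4, -4, 3)/6.4031 = (0.6247, -0.6247, 0.4685).
r_{12} = e_1·w_2 = -0.1562.
u_2 = w_2 + 0.1562·e_1 = (4.0976, 1.9024, -2.9268).
‖u_2‖ = 5.3829, so e_2 = (0.7612, 0.3534, -0.5437).

e_2 = (0.7612, 0.3534, -0.5437)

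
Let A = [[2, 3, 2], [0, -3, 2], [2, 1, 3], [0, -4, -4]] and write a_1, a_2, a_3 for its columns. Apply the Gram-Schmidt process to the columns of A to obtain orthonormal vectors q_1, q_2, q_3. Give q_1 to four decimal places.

q_1 = (0.7071, 0.0000, 0.7071, 0.0000)

a_1 = (2, 0, 2, 0); ‖a_1‖ = 2.8284, so q_1 = (0.7071, 0.0000, 0.7071, 0.0000).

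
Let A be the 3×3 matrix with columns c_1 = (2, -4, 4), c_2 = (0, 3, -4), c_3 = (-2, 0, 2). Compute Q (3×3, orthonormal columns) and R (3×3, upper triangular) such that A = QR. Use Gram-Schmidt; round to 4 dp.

Q = [[0.3333, 0.8666, 0.3714], [-0.6667, -0.0619, 0.7428], [0.6667, -0.4952, 0.5571]], R = [[6.0000, -4.6667, 0.6667], [0.0000, 1.7951, -2.7235], [0.0000, 0.0000, 0.3714]]

c_1 = (2, -4, 4); ‖c_1‖ = 6.0000, so q_1 = (0.3333, -0.6667, 0.6667).
q_1·c_2 = 0.3333·0 + (-0.6667)·3 + 0.6667·(-4) = -4.6667.
u_2 = c_2 + 4.6667·q_1 = (1.5556, -0.1111, -0.8889).
‖u_2‖ = 1.7951, so q_2 = (0.8666, -0.0619, -0.4952).
q_1·c_3 = 0.3333·(-2) + (-0.6667)·0 + 0.6667·2 = 0.6667; q_2·c_3 = 0.8666·(-2) + (-0.0619)·0 + (-0.4952)·2 = -2.7235.
u_3 = c_3 − 0.6667·q_1 + 2.7235·q_2 = (0.1379, 0.2759, 0.2069).
‖u_3‖ = 0.3714, so q_3 = (0.3714, 0.7428, 0.5571).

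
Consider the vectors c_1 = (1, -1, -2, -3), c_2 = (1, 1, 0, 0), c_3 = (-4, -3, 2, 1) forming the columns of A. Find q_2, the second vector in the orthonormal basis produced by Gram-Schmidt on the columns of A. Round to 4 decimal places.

q_2 = (0.7071, 0.7071, 0.0000, 0.0000)

c_1 = (1, -1, -2, -3); ‖c_1‖ = 3.8730, so q_1 = (0.2582, -0.2582, -0.5164, -0.7746).
q_1·c_2 = 0.2582·1 + (-0.2582)·1 + (-0.5164)·0 + (-0.7746)·0 = 0.0000.
u_2 = c_2 + 0.0000·q_1 = (1.0000, 1.0000, 0.0000, 0.0000).
‖u_2‖ = 1.4142, so q_2 = (0.7071, 0.7071, 0.0000, 0.0000).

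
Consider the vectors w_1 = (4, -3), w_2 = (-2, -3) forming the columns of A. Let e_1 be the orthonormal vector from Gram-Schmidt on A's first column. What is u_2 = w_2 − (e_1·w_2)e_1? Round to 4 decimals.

e_1 = w_1/‖w_1‖ = (4, -3)/5.0000 = (0.8000, -0.6000).
r_{12} = e_1·w_2 = 0.2000.
u_2 = w_2 − 0.2000·e_1 = (-2.1600, -2.8800).

u_2 = (-2.1600, -2.8800)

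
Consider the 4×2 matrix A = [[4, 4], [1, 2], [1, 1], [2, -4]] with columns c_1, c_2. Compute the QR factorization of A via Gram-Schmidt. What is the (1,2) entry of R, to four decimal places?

r_{12} = 2.3452

q_1 = c_1/‖c_1‖ = (4, 1, 1, 2)/4.6904 = (0.8528, 0.2132, 0.2132, 0.4264).
r_{12} = q_1·c_2 = 2.3452.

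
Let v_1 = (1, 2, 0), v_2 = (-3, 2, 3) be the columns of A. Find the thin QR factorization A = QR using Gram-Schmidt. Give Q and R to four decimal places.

e_1 = v_1/‖v_1‖ = (1, 2, 0)/2.2361 = (0.4472, 0.8944, 0.0000).
r_{12} = e_1·v_2 = 0.4472.
u_2 = v_2 − 0.4472·e_1 = (-3.2000, 1.6000, 3.0000).
‖u_2‖ = 4.6690, so e_2 = (-0.6854, 0.3427, 0.6425).

Q = [[0.4472, -0.6854], [0.8944, 0.3427], [0.0000, 0.6425]], R = [[2.2361, 0.4472], [0.0000, 4.6690]]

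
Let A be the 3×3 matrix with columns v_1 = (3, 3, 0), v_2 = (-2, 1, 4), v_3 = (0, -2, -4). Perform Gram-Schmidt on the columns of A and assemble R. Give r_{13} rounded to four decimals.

r_{13} = -1.4142

v_1 = (3, 3, 0); ‖v_1‖ = 4.2426, so e_1 = (0.7071, 0.7071, 0.0000).
r_{13} = e_1·v_3 = -1.4142.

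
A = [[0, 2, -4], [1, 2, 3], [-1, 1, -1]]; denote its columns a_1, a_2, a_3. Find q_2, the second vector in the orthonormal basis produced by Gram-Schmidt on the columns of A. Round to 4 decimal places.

q_2 = (0.6860, 0.5145, 0.5145)

q_1 = a_1/‖a_1‖ = (0, 1, -1)/1.4142 = (0.0000, 0.7071, -0.7071).
r_{12} = q_1·a_2 = 0.7071.
u_2 = a_2 − 0.7071·q_1 = (2.0000, 1.5000, 1.5000).
‖u_2‖ = 2.9155, so q_2 = (0.6860, 0.5145, 0.5145).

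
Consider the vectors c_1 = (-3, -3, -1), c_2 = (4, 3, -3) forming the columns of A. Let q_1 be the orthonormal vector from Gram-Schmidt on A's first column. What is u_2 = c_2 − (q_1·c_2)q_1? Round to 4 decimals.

c_1 = (-3, -3, -1); ‖c_1‖ = 4.3589, so q_1 = (-0.6882, -0.6882, -0.2294).
q_1·c_2 = (-0.6882)·4 + (-0.6882)·3 + (-0.2294)·(-3) = -4.1295.
u_2 = c_2 + 4.1295·q_1 = (1.1579, 0.1579, -3.9474).

u_2 = (1.1579, 0.1579, -3.9474)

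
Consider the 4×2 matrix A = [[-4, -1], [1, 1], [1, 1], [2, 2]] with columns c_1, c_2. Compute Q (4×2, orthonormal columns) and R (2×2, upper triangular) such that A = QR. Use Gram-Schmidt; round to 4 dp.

Q = [[-0.8528, 0.5222], [0.2132, 0.3482], [0.2132, 0.3482], [0.4264, 0.6963]], R = [[4.6904, 2.1320], [0.0000, 1.5667]]

c_1 = (-4, 1, 1, 2); ‖c_1‖ = 4.6904, so q_1 = (-0.8528, 0.2132, 0.2132, 0.4264).
q_1·c_2 = (-0.8528)·(-1) + 0.2132·1 + 0.2132·1 + 0.4264·2 = 2.1320.
u_2 = c_2 − 2.1320·q_1 = (0.8182, 0.5455, 0.5455, 1.0909).
‖u_2‖ = 1.5667, so q_2 = (0.5222, 0.3482, 0.3482, 0.6963).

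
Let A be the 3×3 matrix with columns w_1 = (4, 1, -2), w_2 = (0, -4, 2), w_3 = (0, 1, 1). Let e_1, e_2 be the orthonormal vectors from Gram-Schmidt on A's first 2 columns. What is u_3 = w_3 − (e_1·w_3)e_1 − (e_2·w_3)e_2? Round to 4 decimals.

e_1 = w_1/‖w_1‖ = (4, 1, -2)/4.5826 = (0.8729, 0.2182, -0.4364).
r_{12} = e_1·w_2 = -1.7457.
u_2 = w_2 + 1.7457·e_1 = (1.5238, -3.6190, 1.2381).
‖u_2‖ = 4.1173, so e_2 = (0.3701, -0.8790, 0.3007).
r_{13} = e_1·w_3 = -0.2182; r_{23} = e_2·w_3 = -0.5783.
u_3 = w_3 + 0.2182·e_1 + 0.5783·e_2 = (0.4045, 0.5393, 1.0787).

u_3 = (0.4045, 0.5393, 1.0787)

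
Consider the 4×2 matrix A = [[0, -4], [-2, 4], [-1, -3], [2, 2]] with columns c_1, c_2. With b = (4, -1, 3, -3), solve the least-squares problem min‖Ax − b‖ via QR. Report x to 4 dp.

x = (-0.8663, -0.7970)

c_1 = (0, -2, -1, 2); ‖c_1‖ = 3.0000, so q_1 = (0.0000, -0.6667, -0.3333, 0.6667).
q_1·c_2 = 0.0000·(-4) + (-0.6667)·4 + (-0.3333)·(-3) + 0.6667·2 = -0.3333.
u_2 = c_2 + 0.3333·q_1 = (-4.0000, 3.7778, -3.1111, 2.2222).
‖u_2‖ = 6.6999, so q_2 = (-0.5970, 0.5639, -0.4644, 0.3317).
Qᵀb = (-2.3333, -5.3400).
Back-substitute: x_2 = -5.3400/6.6999 = -0.7970.
x_1 = (-2.3333 + 0.3333·(-0.7970))/3.0000 = -0.8663.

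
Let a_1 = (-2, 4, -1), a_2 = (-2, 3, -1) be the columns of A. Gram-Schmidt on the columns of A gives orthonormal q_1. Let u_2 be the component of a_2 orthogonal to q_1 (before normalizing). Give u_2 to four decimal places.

u_2 = (-0.3810, -0.2381, -0.1905)

a_1 = (-2, 4, -1); ‖a_1‖ = 4.5826, so q_1 = (-0.4364, 0.8729, -0.2182).
q_1·a_2 = (-0.4364)·(-2) + 0.8729·3 + (-0.2182)·(-1) = 3.7097.
u_2 = a_2 − 3.7097·q_1 = (-0.3810, -0.2381, -0.1905).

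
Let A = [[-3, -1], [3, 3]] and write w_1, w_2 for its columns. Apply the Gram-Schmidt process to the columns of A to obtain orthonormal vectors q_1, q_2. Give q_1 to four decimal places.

w_1 = (-3, 3); ‖w_1‖ = 4.2426, so q_1 = (-0.7071, 0.7071).

q_1 = (-0.7071, 0.7071)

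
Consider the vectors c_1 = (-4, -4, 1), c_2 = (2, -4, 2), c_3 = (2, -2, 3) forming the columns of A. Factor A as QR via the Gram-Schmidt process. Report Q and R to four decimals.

Q = [[-0.6963, 0.7014, -0.1521], [-0.6963, -0.6088, 0.3801], [0.1741, 0.3706, 0.9123]], R = [[5.7446, 1.7408, 0.5222], [0.0000, 4.5793, 3.7322], [0.0000, 0.0000, 1.6726]]

c_1 = (-4, -4, 1); ‖c_1‖ = 5.7446, so q_1 = (-0.6963, -0.6963, 0.1741).
q_1·c_2 = (-0.6963)·2 + (-0.6963)·(-4) + 0.1741·2 = 1.7408.
u_2 = c_2 − 1.7408·q_1 = (3.2121, -2.7879, 1.6970).
‖u_2‖ = 4.5793, so q_2 = (0.7014, -0.6088, 0.3706).
q_1·c_3 = (-0.6963)·2 + (-0.6963)·(-2) + 0.1741·3 = 0.5222; q_2·c_3 = 0.7014·2 + (-0.6088)·(-2) + 0.3706·3 = 3.7322.
u_3 = c_3 − 0.5222·q_1 − 3.7322·q_2 = (-0.2543, 0.6358, 1.5260).
‖u_3‖ = 1.6726, so q_3 = (-0.1521, 0.3801, 0.9123).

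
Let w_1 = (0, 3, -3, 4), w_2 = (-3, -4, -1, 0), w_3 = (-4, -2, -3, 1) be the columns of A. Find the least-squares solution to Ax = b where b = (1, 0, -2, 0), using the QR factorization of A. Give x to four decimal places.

x = (0.1537, -0.0388, 0.0606)

w_1 = (0, 3, -3, 4); ‖w_1‖ = 5.8310, so q_1 = (0.0000, 0.5145, -0.5145, 0.6860).
q_1·w_2 = 0.0000·(-3) + 0.5145·(-4) + (-0.5145)·(-1) + 0.6860·0 = -1.5435.
u_2 = w_2 + 1.5435·q_1 = (-3.0000, -3.2059, -1.7941, 1.0588).
‖u_2‖ = 4.8598, so q_2 = (-0.6173, -0.6597, -0.3692, 0.2179).
q_1·w_3 = 0.0000·(-4) + 0.5145·(-2) + (-0.5145)·(-3) + 0.6860·1 = 1.2005; q_2·w_3 = (-0.6173)·(-4) + (-0.6597)·(-2) + (-0.3692)·(-3) + 0.2179·1 = 5.1140.
u_3 = w_3 − 1.2005·q_1 − 5.1140·q_2 = (-0.8431, 0.7559, -0.4944, -0.9377).
‖u_3‖ = 1.5511, so q_3 = (-0.5435, 0.4873, -0.3187, -0.6046).
Qᵀb = (1.0290, 0.1210, 0.0939).
Back-substitute: x_3 = 0.0939/1.5511 = 0.0606.
x_2 = (0.1210 − 5.1140·0.0606)/4.8598 = -0.0388.
x_1 = (1.0290 + 1.5435·(-0.0388) − 1.2005·0.0606)/5.8310 = 0.1537.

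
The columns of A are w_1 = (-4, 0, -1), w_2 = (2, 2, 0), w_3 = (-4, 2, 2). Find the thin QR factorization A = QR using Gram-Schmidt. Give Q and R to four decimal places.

Q = [[-0.9701, 0.0572, -0.2357], [0.0000, 0.9718, 0.2357], [-0.2425, -0.2287, 0.9428]], R = [[4.1231, -1.9403, 3.3955], [0.0000, 2.0580, 1.2577], [0.0000, 0.0000, 3.2998]]

w_1 = (-4, 0, -1); ‖w_1‖ = 4.1231, so e_1 = (-0.9701, 0.0000, -0.2425).
e_1·w_2 = (-0.9701)·2 + 0.0000·2 + (-0.2425)·0 = -1.9403.
u_2 = w_2 + 1.9403·e_1 = (0.1176, 2.0000, -0.4706).
‖u_2‖ = 2.0580, so e_2 = (0.0572, 0.9718, -0.2287).
e_1·w_3 = (-0.9701)·(-4) + 0.0000·2 + (-0.2425)·2 = 3.3955; e_2·w_3 = 0.0572·(-4) + 0.9718·2 + (-0.2287)·2 = 1.2577.
u_3 = w_3 − 3.3955·e_1 − 1.2577·e_2 = (-0.7778, 0.7778, 3.1111).
‖u_3‖ = 3.2998, so e_3 = (-0.2357, 0.2357, 0.9428).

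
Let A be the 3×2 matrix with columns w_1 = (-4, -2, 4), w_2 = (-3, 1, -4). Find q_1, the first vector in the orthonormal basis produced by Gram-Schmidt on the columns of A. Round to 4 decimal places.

q_1 = w_1/‖w_1‖ = (-4, -2, 4)/6.0000 = (-0.6667, -0.3333, 0.6667).

q_1 = (-0.6667, -0.3333, 0.6667)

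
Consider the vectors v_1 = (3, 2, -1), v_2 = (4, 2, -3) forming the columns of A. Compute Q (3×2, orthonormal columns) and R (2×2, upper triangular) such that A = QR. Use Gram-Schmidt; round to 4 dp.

Q = [[0.8018, -0.0398], [0.5345, -0.3984], [-0.2673, -0.9163]], R = [[3.7417, 5.0780], [0.0000, 1.7928]]

v_1 = (3, 2, -1); ‖v_1‖ = 3.7417, so e_1 = (0.8018, 0.5345, -0.2673).
e_1·v_2 = 0.8018·4 + 0.5345·2 + (-0.2673)·(-3) = 5.0780.
u_2 = v_2 − 5.0780·e_1 = (-0.0714, -0.7143, -1.6429).
‖u_2‖ = 1.7928, so e_2 = (-0.0398, -0.3984, -0.9163).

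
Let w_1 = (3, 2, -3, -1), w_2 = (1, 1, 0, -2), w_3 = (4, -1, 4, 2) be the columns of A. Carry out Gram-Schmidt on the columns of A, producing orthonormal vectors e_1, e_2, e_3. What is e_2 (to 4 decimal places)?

e_2 = (0.0442, 0.1989, 0.4642, -0.8620)

w_1 = (3, 2, -3, -1); ‖w_1‖ = 4.7958, so e_1 = (0.6255, 0.4170, -0.6255, -0.2085).
e_1·w_2 = 0.6255·1 + 0.4170·1 + (-0.6255)·0 + (-0.2085)·(-2) = 1.4596.
u_2 = w_2 − 1.4596·e_1 = (0.0870, 0.3913, 0.9130, -1.6957).
‖u_2‖ = 1.9671, so e_2 = (0.0442, 0.1989, 0.4642, -0.8620).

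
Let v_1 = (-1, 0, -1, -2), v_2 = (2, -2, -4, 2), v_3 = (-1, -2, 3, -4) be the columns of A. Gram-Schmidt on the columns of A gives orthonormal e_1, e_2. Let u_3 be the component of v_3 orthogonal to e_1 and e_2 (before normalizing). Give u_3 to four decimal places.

e_1 = v_1/‖v_1‖ = (-1, 0, -1, -2)/2.4495 = (-0.4082, 0.0000, -0.4082, -0.8165).
r_{12} = e_1·v_2 = -0.8165.
u_2 = v_2 + 0.8165·e_1 = (1.6667, -2.0000, -4.3333, 1.3333).
‖u_2‖ = 5.2281, so e_2 = (0.3188, -0.3825, -0.8288, 0.2550).
r_{13} = e_1·v_3 = 2.4495; r_{23} = e_2·v_3 = -3.0604.
u_3 = v_3 − 2.4495·e_1 + 3.0604·e_2 = (0.9756, -3.1707, 1.4634, -1.2195).

u_3 = (0.9756, -3.1707, 1.4634, -1.2195)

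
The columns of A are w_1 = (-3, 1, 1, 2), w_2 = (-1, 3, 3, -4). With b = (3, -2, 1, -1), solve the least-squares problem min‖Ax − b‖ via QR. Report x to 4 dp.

w_1 = (-3, 1, 1, 2); ‖w_1‖ = 3.8730, so q_1 = (-0.7746, 0.2582, 0.2582, 0.5164).
q_1·w_2 = (-0.7746)·(-1) + 0.2582·3 + 0.2582·3 + 0.5164·(-4) = 0.2582.
u_2 = w_2 − 0.2582·q_1 = (-0.8000, 2.9333, 2.9333, -4.1333).
‖u_2‖ = 5.9104, so q_2 = (-0.1354, 0.4963, 0.4963, -0.6993).
Qᵀb = (-3.0984, -0.2030).
Back-substitute: x_2 = -0.2030/5.9104 = -0.0344.
x_1 = (-3.0984 − 0.2582·(-0.0344))/3.8730 = -0.7977.

x = (-0.7977, -0.0344)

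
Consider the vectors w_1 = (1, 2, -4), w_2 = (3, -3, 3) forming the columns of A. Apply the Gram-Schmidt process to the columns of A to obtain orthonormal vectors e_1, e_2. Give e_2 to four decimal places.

e_2 = (0.9204, -0.3894, 0.0354)

e_1 = w_1/‖w_1‖ = (1, 2, -4)/4.5826 = (0.2182, 0.4364, -0.8729).
r_{12} = e_1·w_2 = -3.2733.
u_2 = w_2 + 3.2733·e_1 = (3.7143, -1.5714, 0.1429).
‖u_2‖ = 4.0356, so e_2 = (0.9204, -0.3894, 0.0354).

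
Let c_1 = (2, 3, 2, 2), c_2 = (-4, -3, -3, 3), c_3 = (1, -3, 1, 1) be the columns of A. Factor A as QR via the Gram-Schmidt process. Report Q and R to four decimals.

q_1 = c_1/‖c_1‖ = (2, 3, 2, 2)/4.5826 = (0.4364, 0.6547, 0.4364, 0.4364).
r_{12} = q_1·c_2 = -3.7097.
u_2 = c_2 + 3.7097·q_1 = (-2.3810, -0.5714, -1.3810, 4.6190).
‖u_2‖ = 5.4072, so q_2 = (-0.4403, -0.1057, -0.2554, 0.8542).
r_{13} = q_1·c_3 = -0.6547; r_{23} = q_2·c_3 = 0.4756.
u_3 = c_3 + 0.6547·q_1 − 0.4756·q_2 = (1.4951, -2.5212, 1.4072, 0.8795).
‖u_3‖ = 3.3683, so q_3 = (0.4439, -0.7485, 0.4178, 0.2611).

Q = [[0.4364, -0.4403, 0.4439], [0.6547, -0.1057, -0.7485], [0.4364, -0.2554, 0.4178], [0.4364, 0.8542, 0.2611]], R = [[4.5826, -3.7097, -0.6547], [0.0000, 5.4072, 0.4756], [0.0000, 0.0000, 3.3683]]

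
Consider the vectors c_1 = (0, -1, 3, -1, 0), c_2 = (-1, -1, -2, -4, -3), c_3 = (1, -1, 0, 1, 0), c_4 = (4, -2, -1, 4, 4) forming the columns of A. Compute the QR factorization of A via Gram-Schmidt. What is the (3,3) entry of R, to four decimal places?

c_1 = (0, -1, 3, -1, 0); ‖c_1‖ = 3.3166, so q_1 = (0.0000, -0.3015, 0.9045, -0.3015, 0.0000).
q_1·c_2 = 0.0000·(-1) + (-0.3015)·(-1) + 0.9045·(-2) + (-0.3015)·(-4) + 0.0000·(-3) = -0.3015.
u_2 = c_2 + 0.3015·q_1 = (-1.0000, -1.0909, -1.7273, -4.0909, -3.0000).
‖u_2‖ = 5.5596, so q_2 = (-0.1799, -0.1962, -0.3107, -0.7358, -0.5396).
q_1·c_3 = 0.0000·1 + (-0.3015)·(-1) + 0.9045·0 + (-0.3015)·1 + 0.0000·0 = 0.0000; q_2·c_3 = (-0.1799)·1 + (-0.1962)·(-1) + (-0.3107)·0 + (-0.7358)·1 + (-0.5396)·0 = -0.7195.
u_3 = c_3 + 0.0000·q_1 + 0.7195·q_2 = (0.8706, -1.1412, -0.2235, 0.4706, -0.3882).
r_{33} = ‖u_3‖ = 1.5755.

r_{33} = 1.5755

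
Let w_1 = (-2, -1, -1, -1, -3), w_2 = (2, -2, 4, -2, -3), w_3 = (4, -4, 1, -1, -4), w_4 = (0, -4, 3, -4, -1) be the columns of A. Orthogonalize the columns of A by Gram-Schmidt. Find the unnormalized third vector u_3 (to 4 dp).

w_1 = (-2, -1, -1, -1, -3); ‖w_1‖ = 4.0000, so q_1 = (-0.5000, -0.2500, -0.2500, -0.2500, -0.7500).
q_1·w_2 = (-0.5000)·2 + (-0.2500)·(-2) + (-0.2500)·4 + (-0.2500)·(-2) + (-0.7500)·(-3) = 1.2500.
u_2 = w_2 − 1.2500·q_1 = (2.6250, -1.6875, 4.3125, -1.6875, -2.0625).
‖u_2‖ = 5.9529, so q_2 = (0.4410, -0.2835, 0.7244, -0.2835, -0.3465).
q_1·w_3 = (-0.5000)·4 + (-0.2500)·(-4) + (-0.2500)·1 + (-0.2500)·(-1) + (-0.7500)·(-4) = 2.0000; q_2·w_3 = 0.4410·4 + (-0.2835)·(-4) + 0.7244·1 + (-0.2835)·(-1) + (-0.3465)·(-4) = 5.2915.
u_3 = w_3 − 2.0000·q_1 − 5.2915·q_2 = (2.6667, -2.0000, -2.3333, 1.0000, -0.6667).

u_3 = (2.6667, -2.0000, -2.3333, 1.0000, -0.6667)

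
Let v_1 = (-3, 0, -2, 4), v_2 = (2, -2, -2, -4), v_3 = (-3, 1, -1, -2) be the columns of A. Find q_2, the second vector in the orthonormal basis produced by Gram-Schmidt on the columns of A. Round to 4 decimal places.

q_2 = (0.0336, -0.4875, -0.7902, -0.3699)

v_1 = (-3, 0, -2, 4); ‖v_1‖ = 5.3852, so q_1 = (-0.5571, 0.0000, -0.3714, 0.7428).
q_1·v_2 = (-0.5571)·2 + 0.0000·(-2) + (-0.3714)·(-2) + 0.7428·(-4) = -3.3425.
u_2 = v_2 + 3.3425·q_1 = (0.1379, -2.0000, -3.2414, -1.5172).
‖u_2‖ = 4.1021, so q_2 = (0.0336, -0.4875, -0.7902, -0.3699).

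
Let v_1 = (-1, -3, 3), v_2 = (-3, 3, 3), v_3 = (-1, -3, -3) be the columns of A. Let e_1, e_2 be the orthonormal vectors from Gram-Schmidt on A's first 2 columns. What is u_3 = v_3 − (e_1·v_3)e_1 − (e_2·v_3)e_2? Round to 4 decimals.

v_1 = (-1, -3, 3); ‖v_1‖ = 4.3589, so e_1 = (-0.2294, -0.6882, 0.6882).
e_1·v_2 = (-0.2294)·(-3) + (-0.6882)·3 + 0.6882·3 = 0.6882.
u_2 = v_2 − 0.6882·e_1 = (-2.8421, 3.4737, 2.5263).
‖u_2‖ = 5.1504, so e_2 = (-0.5518, 0.6745, 0.4905).
e_1·v_3 = (-0.2294)·(-1) + (-0.6882)·(-3) + 0.6882·(-3) = 0.2294; e_2·v_3 = (-0.5518)·(-1) + 0.6745·(-3) + 0.4905·(-3) = -2.9431.
u_3 = v_3 − 0.2294·e_1 + 2.9431·e_2 = (-2.5714, -0.8571, -1.7143).

u_3 = (-2.5714, -0.8571, -1.7143)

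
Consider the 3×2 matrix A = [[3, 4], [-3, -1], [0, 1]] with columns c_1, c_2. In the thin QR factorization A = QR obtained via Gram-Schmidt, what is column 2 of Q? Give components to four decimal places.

e_1 = c_1/‖c_1‖ = (3, -3, 0)/4.2426 = (0.7071, -0.7071, 0.0000).
r_{12} = e_1·c_2 = 3.5355.
u_2 = c_2 − 3.5355·e_1 = (1.5000, 1.5000, 1.0000).
‖u_2‖ = 2.3452, so e_2 = (0.6396, 0.6396, 0.4264).

e_2 = (0.6396, 0.6396, 0.4264)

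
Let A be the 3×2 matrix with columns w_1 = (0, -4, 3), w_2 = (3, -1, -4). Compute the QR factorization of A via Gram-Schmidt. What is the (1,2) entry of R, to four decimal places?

q_1 = w_1/‖w_1‖ = (0, -4, 3)/5.0000 = (0.0000, -0.8000, 0.6000).
r_{12} = q_1·w_2 = -1.6000.

r_{12} = -1.6000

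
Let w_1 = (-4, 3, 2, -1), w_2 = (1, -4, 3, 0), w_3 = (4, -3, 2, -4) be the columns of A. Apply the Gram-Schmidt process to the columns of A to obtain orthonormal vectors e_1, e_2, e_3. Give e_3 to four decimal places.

e_3 = (0.4063, 0.1774, 0.1011, -0.8906)

w_1 = (-4, 3, 2, -1); ‖w_1‖ = 5.4772, so e_1 = (-0.7303, 0.5477, 0.3651, -0.1826).
e_1·w_2 = (-0.7303)·1 + 0.5477·(-4) + 0.3651·3 + (-0.1826)·0 = -1.8257.
u_2 = w_2 + 1.8257·e_1 = (-0.3333, -3.0000, 3.6667, -0.3333).
‖u_2‖ = 4.7610, so e_2 = (-0.0700, -0.6301, 0.7702, -0.0700).
e_1·w_3 = (-0.7303)·4 + 0.5477·(-3) + 0.3651·2 + (-0.1826)·(-4) = -3.1038; e_2·w_3 = (-0.0700)·4 + (-0.6301)·(-3) + 0.7702·2 + (-0.0700)·(-4) = 3.4307.
u_3 = w_3 + 3.1038·e_1 − 3.4307·e_2 = (1.9735, 0.8618, 0.4912, -4.3265).
‖u_3‖ = 4.8577, so e_3 = (0.4063, 0.1774, 0.1011, -0.8906).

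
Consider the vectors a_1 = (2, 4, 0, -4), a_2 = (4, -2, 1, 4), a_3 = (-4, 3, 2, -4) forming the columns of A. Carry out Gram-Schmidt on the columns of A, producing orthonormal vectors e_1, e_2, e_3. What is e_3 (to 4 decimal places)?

e_3 = (-0.2219, 0.1890, 0.9534, 0.0780)

e_1 = a_1/‖a_1‖ = (2, 4, 0, -4)/6.0000 = (0.3333, 0.6667, 0.0000, -0.6667).
r_{12} = e_1·a_2 = -2.6667.
u_2 = a_2 + 2.6667·e_1 = (4.8889, -0.2222, 1.0000, 2.2222).
‖u_2‖ = 5.4671, so e_2 = (0.8942, -0.0406, 0.1829, 0.4065).
r_{13} = e_1·a_3 = 3.3333; r_{23} = e_2·a_3 = -4.9590.
u_3 = a_3 − 3.3333·e_1 + 4.9590·e_2 = (-0.6766, 0.5762, 2.9071, 0.2379).
‖u_3‖ = 3.0492, so e_3 = (-0.2219, 0.1890, 0.9534, 0.0780).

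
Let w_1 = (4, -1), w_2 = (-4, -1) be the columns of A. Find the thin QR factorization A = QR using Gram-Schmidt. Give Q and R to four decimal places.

w_1 = (4, -1); ‖w_1‖ = 4.1231, so q_1 = (0.9701, -0.2425).
q_1·w_2 = 0.9701·(-4) + (-0.2425)·(-1) = -3.6380.
u_2 = w_2 + 3.6380·q_1 = (-0.4706, -1.8824).
‖u_2‖ = 1.9403, so q_2 = (-0.2425, -0.9701).

Q = [[0.9701, -0.2425], [-0.2425, -0.9701]], R = [[4.1231, -3.6380], [0.0000, 1.9403]]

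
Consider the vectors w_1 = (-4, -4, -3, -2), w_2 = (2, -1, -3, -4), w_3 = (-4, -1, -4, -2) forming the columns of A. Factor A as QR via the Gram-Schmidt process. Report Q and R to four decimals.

w_1 = (-4, -4, -3, -2); ‖w_1‖ = 6.7082, so q_1 = (-0.5963, -0.5963, -0.4472, -0.2981).
q_1·w_2 = (-0.5963)·2 + (-0.5963)·(-1) + (-0.4472)·(-3) + (-0.2981)·(-4) = 1.9379.
u_2 = w_2 − 1.9379·q_1 = (3.1556, 0.1556, -2.1333, -3.4222).
‖u_2‖ = 5.1229, so q_2 = (0.6160, 0.0304, -0.4164, -0.6680).
q_1·w_3 = (-0.5963)·(-4) + (-0.5963)·(-1) + (-0.4472)·(-4) + (-0.2981)·(-2) = 5.3666; q_2·w_3 = 0.6160·(-4) + 0.0304·(-1) + (-0.4164)·(-4) + (-0.6680)·(-2) = 0.5075.
u_3 = w_3 − 5.3666·q_1 − 0.5075·q_2 = (-1.1126, 2.1846, -1.3887, -0.0610).
‖u_3‖ = 2.8182, so q_3 = (-0.3948, 0.7752, -0.4927, -0.0216).

Q = [[-0.5963, 0.6160, -0.3948], [-0.5963, 0.0304, 0.7752], [-0.4472, -0.4164, -0.4927], [-0.2981, -0.6680, -0.0216]], R = [[6.7082, 1.9379, 5.3666], [0.0000, 5.1229, 0.5075], [0.0000, 0.0000, 2.8182]]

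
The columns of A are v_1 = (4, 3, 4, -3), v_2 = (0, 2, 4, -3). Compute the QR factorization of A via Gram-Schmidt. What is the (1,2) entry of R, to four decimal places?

v_1 = (4, 3, 4, -3); ‖v_1‖ = 7.0711, so q_1 = (0.5657, 0.4243, 0.5657, -0.4243).
r_{12} = q_1·v_2 = 4.3841.

r_{12} = 4.3841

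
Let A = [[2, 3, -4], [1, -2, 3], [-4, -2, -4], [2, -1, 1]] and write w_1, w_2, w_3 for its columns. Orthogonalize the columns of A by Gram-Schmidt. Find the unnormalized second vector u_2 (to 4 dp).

w_1 = (2, 1, -4, 2); ‖w_1‖ = 5.0000, so e_1 = (0.4000, 0.2000, -0.8000, 0.4000).
e_1·w_2 = 0.4000·3 + 0.2000·(-2) + (-0.8000)·(-2) + 0.4000·(-1) = 2.0000.
u_2 = w_2 − 2.0000·e_1 = (2.2000, -2.4000, -0.4000, -1.8000).

u_2 = (2.2000, -2.4000, -0.4000, -1.8000)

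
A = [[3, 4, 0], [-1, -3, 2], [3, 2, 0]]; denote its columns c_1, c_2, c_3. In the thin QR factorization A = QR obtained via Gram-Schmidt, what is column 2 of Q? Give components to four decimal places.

c_1 = (3, -1, 3); ‖c_1‖ = 4.3589, so q_1 = (0.6882, -0.2294, 0.6882).
q_1·c_2 = 0.6882·4 + (-0.2294)·(-3) + 0.6882·2 = 4.8177.
u_2 = c_2 − 4.8177·q_1 = (0.6842, -1.8947, -1.3158).
‖u_2‖ = 2.4061, so q_2 = (0.2844, -0.7875, -0.5468).

q_2 = (0.2844, -0.7875, -0.5468)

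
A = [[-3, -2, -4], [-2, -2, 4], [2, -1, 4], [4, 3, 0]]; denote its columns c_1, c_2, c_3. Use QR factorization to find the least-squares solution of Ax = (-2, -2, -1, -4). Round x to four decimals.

c_1 = (-3, -2, 2, 4); ‖c_1‖ = 5.7446, so e_1 = (-0.5222, -0.3482, 0.3482, 0.6963).
e_1·c_2 = (-0.5222)·(-2) + (-0.3482)·(-2) + 0.3482·(-1) + 0.6963·3 = 3.4816.
u_2 = c_2 − 3.4816·e_1 = (-0.1818, -0.7879, -2.2121, 0.5758).
‖u_2‖ = 2.4246, so e_2 = (-0.0750, -0.3249, -0.9124, 0.2375).
e_1·c_3 = (-0.5222)·(-4) + (-0.3482)·4 + 0.3482·4 + 0.6963·0 = 2.0889; e_2·c_3 = (-0.0750)·(-4) + (-0.3249)·4 + (-0.9124)·4 + 0.2375·0 = -4.6493.
u_3 = c_3 − 2.0889·e_1 + 4.6493·e_2 = (-3.2577, 3.2165, -0.9691, -0.3505).
‖u_3‖ = 4.6926, so e_3 = (-0.6942, 0.6854, -0.2065, -0.0747).
Qᵀb = (-1.3926, 0.7624, 0.5229).
Back-substitute: x_3 = 0.5229/4.6926 = 0.1114.
x_2 = (0.7624 + 4.6493·0.1114)/2.4246 = 0.5281.
x_1 = (-1.3926 − 3.4816·0.5281 − 2.0889·0.1114)/5.7446 = -0.6030.

x = (-0.6030, 0.5281, 0.1114)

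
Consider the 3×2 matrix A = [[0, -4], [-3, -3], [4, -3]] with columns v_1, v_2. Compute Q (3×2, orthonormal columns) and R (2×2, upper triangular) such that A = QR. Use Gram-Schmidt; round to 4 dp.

Q = [[0.0000, -0.6897], [-0.6000, -0.5793], [0.8000, -0.4345]], R = [[5.0000, -0.6000], [0.0000, 5.8000]]

v_1 = (0, -3, 4); ‖v_1‖ = 5.0000, so e_1 = (0.0000, -0.6000, 0.8000).
e_1·v_2 = 0.0000·(-4) + (-0.6000)·(-3) + 0.8000·(-3) = -0.6000.
u_2 = v_2 + 0.6000·e_1 = (-4.0000, -3.3600, -2.5200).
‖u_2‖ = 5.8000, so e_2 = (-0.6897, -0.5793, -0.4345).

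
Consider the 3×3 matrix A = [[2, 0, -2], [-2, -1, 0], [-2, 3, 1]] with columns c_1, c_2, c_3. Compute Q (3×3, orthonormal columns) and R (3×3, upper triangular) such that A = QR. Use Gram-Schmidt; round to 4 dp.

Q = [[0.5774, 0.2265, -0.7845], [-0.5774, -0.5661, -0.5883], [-0.5774, 0.7926, -0.1961]], R = [[3.4641, -1.1547, -1.7321], [0.0000, 2.9439, 0.3397], [0.0000, 0.0000, 1.3728]]

c_1 = (2, -2, -2); ‖c_1‖ = 3.4641, so q_1 = (0.5774, -0.5774, -0.5774).
q_1·c_2 = 0.5774·0 + (-0.5774)·(-1) + (-0.5774)·3 = -1.1547.
u_2 = c_2 + 1.1547·q_1 = (0.6667, -1.6667, 2.3333).
‖u_2‖ = 2.9439, so q_2 = (0.2265, -0.5661, 0.7926).
q_1·c_3 = 0.5774·(-2) + (-0.5774)·0 + (-0.5774)·1 = -1.7321; q_2·c_3 = 0.2265·(-2) + (-0.5661)·0 + 0.7926·1 = 0.3397.
u_3 = c_3 + 1.7321·q_1 − 0.3397·q_2 = (-1.0769, -0.8077, -0.2692).
‖u_3‖ = 1.3728, so q_3 = (-0.7845, -0.5883, -0.1961).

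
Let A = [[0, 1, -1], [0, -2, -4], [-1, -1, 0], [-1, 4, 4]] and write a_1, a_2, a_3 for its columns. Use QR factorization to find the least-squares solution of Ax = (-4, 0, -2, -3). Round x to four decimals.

x = (2.4747, -1.3232, 0.9798)

a_1 = (0, 0, -1, -1); ‖a_1‖ = 1.4142, so q_1 = (0.0000, 0.0000, -0.7071, -0.7071).
q_1·a_2 = 0.0000·1 + 0.0000·(-2) + (-0.7071)·(-1) + (-0.7071)·4 = -2.1213.
u_2 = a_2 + 2.1213·q_1 = (1.0000, -2.0000, -2.5000, 2.5000).
‖u_2‖ = 4.1833, so q_2 = (0.2390, -0.4781, -0.5976, 0.5976).
q_1·a_3 = 0.0000·(-1) + 0.0000·(-4) + (-0.7071)·0 + (-0.7071)·4 = -2.8284; q_2·a_3 = 0.2390·(-1) + (-0.4781)·(-4) + (-0.5976)·0 + 0.5976·4 = 4.0638.
u_3 = a_3 + 2.8284·q_1 − 4.0638·q_2 = (-1.9714, -2.0571, 0.4286, -0.4286).
‖u_3‖ = 2.9130, so q_3 = (-0.6768, -0.7062, 0.1471, -0.1471).
Qᵀb = (3.5355, -1.5538, 2.8542).
Back-substitute: x_3 = 2.8542/2.9130 = 0.9798.
x_2 = (-1.5538 − 4.0638·0.9798)/4.1833 = -1.3232.
x_1 = (3.5355 + 2.1213·(-1.3232) + 2.8284·0.9798)/1.4142 = 2.4747.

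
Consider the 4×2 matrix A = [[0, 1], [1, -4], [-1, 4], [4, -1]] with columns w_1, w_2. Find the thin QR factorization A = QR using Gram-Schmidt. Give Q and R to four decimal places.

Q = [[0.0000, 0.1961], [0.2357, -0.6537], [-0.2357, 0.6537], [0.9428, 0.3269]], R = [[4.2426, -2.8284], [0.0000, 5.0990]]

q_1 = w_1/‖w_1‖ = (0, 1, -1, 4)/4.2426 = (0.0000, 0.2357, -0.2357, 0.9428).
r_{12} = q_1·w_2 = -2.8284.
u_2 = w_2 + 2.8284·q_1 = (1.0000, -3.3333, 3.3333, 1.6667).
‖u_2‖ = 5.0990, so q_2 = (0.1961, -0.6537, 0.6537, 0.3269).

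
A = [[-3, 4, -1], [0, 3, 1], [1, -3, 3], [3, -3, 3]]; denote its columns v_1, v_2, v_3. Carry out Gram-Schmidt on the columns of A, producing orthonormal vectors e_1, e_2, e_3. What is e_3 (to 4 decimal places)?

e_3 = (0.4794, 0.3545, 0.7714, 0.2223)

v_1 = (-3, 0, 1, 3); ‖v_1‖ = 4.3589, so e_1 = (-0.6882, 0.0000, 0.2294, 0.6882).
e_1·v_2 = (-0.6882)·4 + 0.0000·3 + 0.2294·(-3) + 0.6882·(-3) = -5.5060.
u_2 = v_2 + 5.5060·e_1 = (0.2105, 3.0000, -1.7368, 0.7895).
‖u_2‖ = 3.5615, so e_2 = (0.0591, 0.8423, -0.4877, 0.2217).
e_1·v_3 = (-0.6882)·(-1) + 0.0000·1 + 0.2294·3 + 0.6882·3 = 3.4412; e_2·v_3 = 0.0591·(-1) + 0.8423·1 + (-0.4877)·3 + 0.2217·3 = -0.0148.
u_3 = v_3 − 3.4412·e_1 + 0.0148·e_2 = (1.3693, 1.0124, 2.2033, 0.6349).
‖u_3‖ = 2.8562, so e_3 = (0.4794, 0.3545, 0.7714, 0.2223).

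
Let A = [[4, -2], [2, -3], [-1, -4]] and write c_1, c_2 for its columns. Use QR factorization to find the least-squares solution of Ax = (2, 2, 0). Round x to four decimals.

q_1 = c_1/‖c_1‖ = (4, 2, -1)/4.5826 = (0.8729, 0.4364, -0.2182).
r_{12} = q_1·c_2 = -2.1822.
u_2 = c_2 + 2.1822·q_1 = (-0.0952, -2.0476, -4.4762).
‖u_2‖ = 4.9232, so q_2 = (-0.0193, -0.4159, -0.9092).
Qᵀb = (2.6186, -0.8705).
Back-substitute: x_2 = -0.8705/4.9232 = -0.1768.
x_1 = (2.6186 + 2.1822·(-0.1768))/4.5826 = 0.4872.

x = (0.4872, -0.1768)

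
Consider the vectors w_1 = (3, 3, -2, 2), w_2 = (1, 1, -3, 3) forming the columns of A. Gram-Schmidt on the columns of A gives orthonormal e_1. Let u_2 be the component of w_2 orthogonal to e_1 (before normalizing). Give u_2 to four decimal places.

u_2 = (-1.0769, -1.0769, -1.6154, 1.6154)

w_1 = (3, 3, -2, 2); ‖w_1‖ = 5.0990, so e_1 = (0.5883, 0.5883, -0.3922, 0.3922).
e_1·w_2 = 0.5883·1 + 0.5883·1 + (-0.3922)·(-3) + 0.3922·3 = 3.5301.
u_2 = w_2 − 3.5301·e_1 = (-1.0769, -1.0769, -1.6154, 1.6154).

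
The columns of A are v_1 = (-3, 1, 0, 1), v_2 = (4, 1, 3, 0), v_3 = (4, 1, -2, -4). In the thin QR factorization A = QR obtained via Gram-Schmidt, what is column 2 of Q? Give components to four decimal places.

q_2 = (0.2582, 0.5164, 0.7746, 0.2582)

v_1 = (-3, 1, 0, 1); ‖v_1‖ = 3.3166, so q_1 = (-0.9045, 0.3015, 0.0000, 0.3015).
q_1·v_2 = (-0.9045)·4 + 0.3015·1 + 0.0000·3 + 0.3015·0 = -3.3166.
u_2 = v_2 + 3.3166·q_1 = (1.0000, 2.0000, 3.0000, 1.0000).
‖u_2‖ = 3.8730, so q_2 = (0.2582, 0.5164, 0.7746, 0.2582).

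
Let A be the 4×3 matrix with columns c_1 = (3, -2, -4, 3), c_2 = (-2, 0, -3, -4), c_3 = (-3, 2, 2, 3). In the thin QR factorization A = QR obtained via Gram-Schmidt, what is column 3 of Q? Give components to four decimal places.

e_1 = c_1/‖c_1‖ = (3, -2, -4, 3)/6.1644 = (0.4867, -0.3244, -0.6489, 0.4867).
r_{12} = e_1·c_2 = -0.9733.
u_2 = c_2 + 0.9733·e_1 = (-1.5263, -0.3158, -3.6316, -3.5263).
‖u_2‖ = 5.2965, so e_2 = (-0.2882, -0.0596, -0.6857, -0.6658).
r_{13} = e_1·c_3 = -1.9467; r_{23} = e_2·c_3 = -2.6234.
u_3 = c_3 + 1.9467·e_1 + 2.6234·e_2 = (-2.8086, 1.2120, -1.0619, 2.2008).
‖u_3‖ = 3.9151, so e_3 = (-0.7174, 0.3096, -0.2712, 0.5621).

e_3 = (-0.7174, 0.3096, -0.2712, 0.5621)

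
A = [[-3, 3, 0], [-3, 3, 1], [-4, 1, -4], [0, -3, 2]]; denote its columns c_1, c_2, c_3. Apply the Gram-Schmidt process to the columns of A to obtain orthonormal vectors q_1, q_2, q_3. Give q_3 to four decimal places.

q_3 = (0.2606, 0.5115, -0.5790, 0.5790)

c_1 = (-3, -3, -4, 0); ‖c_1‖ = 5.8310, so q_1 = (-0.5145, -0.5145, -0.6860, 0.0000).
q_1·c_2 = (-0.5145)·3 + (-0.5145)·3 + (-0.6860)·1 + 0.0000·(-3) = -3.7730.
u_2 = c_2 + 3.7730·q_1 = (1.0588, 1.0588, -1.5882, -3.0000).
‖u_2‖ = 3.7101, so q_2 = (0.2854, 0.2854, -0.4281, -0.8086).
q_1·c_3 = (-0.5145)·0 + (-0.5145)·1 + (-0.6860)·(-4) + 0.0000·2 = 2.2295; q_2·c_3 = 0.2854·0 + 0.2854·1 + (-0.4281)·(-4) + (-0.8086)·2 = 0.3805.
u_3 = c_3 − 2.2295·q_1 − 0.3805·q_2 = (1.0385, 2.0385, -2.3077, 2.3077).
‖u_3‖ = 3.9856, so q_3 = (0.2606, 0.5115, -0.5790, 0.5790).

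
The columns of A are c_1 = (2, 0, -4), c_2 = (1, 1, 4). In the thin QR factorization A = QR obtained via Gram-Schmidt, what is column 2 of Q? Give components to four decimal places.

q_2 = (0.8381, 0.3492, 0.4191)

q_1 = c_1/‖c_1‖ = (2, 0, -4)/4.4721 = (0.4472, 0.0000, -0.8944).
r_{12} = q_1·c_2 = -3.1305.
u_2 = c_2 + 3.1305·q_1 = (2.4000, 1.0000, 1.2000).
‖u_2‖ = 2.8636, so q_2 = (0.8381, 0.3492, 0.4191).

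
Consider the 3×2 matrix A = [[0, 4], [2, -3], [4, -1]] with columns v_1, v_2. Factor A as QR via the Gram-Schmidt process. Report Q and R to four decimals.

v_1 = (0, 2, 4); ‖v_1‖ = 4.4721, so e_1 = (0.0000, 0.4472, 0.8944).
e_1·v_2 = 0.0000·4 + 0.4472·(-3) + 0.8944·(-1) = -2.2361.
u_2 = v_2 + 2.2361·e_1 = (4.0000, -2.0000, 1.0000).
‖u_2‖ = 4.5826, so e_2 = (0.8729, -0.4364, 0.2182).

Q = [[0.0000, 0.8729], [0.4472, -0.4364], [0.8944, 0.2182]], R = [[4.4721, -2.2361], [0.0000, 4.5826]]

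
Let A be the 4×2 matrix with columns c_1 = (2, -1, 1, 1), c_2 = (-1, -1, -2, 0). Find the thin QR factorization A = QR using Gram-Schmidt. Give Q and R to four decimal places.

c_1 = (2, -1, 1, 1); ‖c_1‖ = 2.6458, so q_1 = (0.7559, -0.3780, 0.3780, 0.3780).
q_1·c_2 = 0.7559·(-1) + (-0.3780)·(-1) + 0.3780·(-2) + 0.3780·0 = -1.1339.
u_2 = c_2 + 1.1339·q_1 = (-0.1429, -1.4286, -1.5714, 0.4286).
‖u_2‖ = 2.1712, so q_2 = (-0.0658, -0.6580, -0.7237, 0.1974).

Q = [[0.7559, -0.0658], [-0.3780, -0.6580], [0.3780, -0.7237], [0.3780, 0.1974]], R = [[2.6458, -1.1339], [0.0000, 2.1712]]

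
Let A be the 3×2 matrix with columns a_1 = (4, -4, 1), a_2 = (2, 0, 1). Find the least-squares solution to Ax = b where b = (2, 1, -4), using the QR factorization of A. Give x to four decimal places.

a_1 = (4, -4, 1); ‖a_1‖ = 5.7446, so q_1 = (0.6963, -0.6963, 0.1741).
q_1·a_2 = 0.6963·2 + (-0.6963)·0 + 0.1741·1 = 1.5667.
u_2 = a_2 − 1.5667·q_1 = (0.9091, 1.0909, 0.7273).
‖u_2‖ = 1.5954, so q_2 = (0.5698, 0.6838, 0.4558).
Qᵀb = (0.0000, 0.0000).
Back-substitute: x_2 = 0.0000/1.5954 = 0.0000.
x_1 = (0.0000 − 1.5667·0.0000)/5.7446 = 0.0000.

x = (0.0000, 0.0000)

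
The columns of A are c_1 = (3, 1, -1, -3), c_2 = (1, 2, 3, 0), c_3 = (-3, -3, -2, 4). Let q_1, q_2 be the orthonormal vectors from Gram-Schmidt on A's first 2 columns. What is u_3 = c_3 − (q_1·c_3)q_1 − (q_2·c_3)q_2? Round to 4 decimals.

u_3 = (0.9493, -0.1377, -0.2246, 0.9783)

c_1 = (3, 1, -1, -3); ‖c_1‖ = 4.4721, so q_1 = (0.6708, 0.2236, -0.2236, -0.6708).
q_1·c_2 = 0.6708·1 + 0.2236·2 + (-0.2236)·3 + (-0.6708)·0 = 0.4472.
u_2 = c_2 − 0.4472·q_1 = (0.7000, 1.9000, 3.1000, 0.3000).
‖u_2‖ = 3.7148, so q_2 = (0.1884, 0.5115, 0.8345, 0.0808).
q_1·c_3 = 0.6708·(-3) + 0.2236·(-3) + (-0.2236)·(-2) + (-0.6708)·4 = -4.9193; q_2·c_3 = 0.1884·(-3) + 0.5115·(-3) + 0.8345·(-2) + 0.0808·4 = -3.4456.
u_3 = c_3 + 4.9193·q_1 + 3.4456·q_2 = (0.9493, -0.1377, -0.2246, 0.9783).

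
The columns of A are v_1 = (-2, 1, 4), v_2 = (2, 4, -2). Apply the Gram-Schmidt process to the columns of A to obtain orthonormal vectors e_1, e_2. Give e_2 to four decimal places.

v_1 = (-2, 1, 4); ‖v_1‖ = 4.5826, so e_1 = (-0.4364, 0.2182, 0.8729).
e_1·v_2 = (-0.4364)·2 + 0.2182·4 + 0.8729·(-2) = -1.7457.
u_2 = v_2 + 1.7457·e_1 = (1.2381, 4.3810, -0.4762).
‖u_2‖ = 4.5774, so e_2 = (0.2705, 0.9571, -0.1040).

e_2 = (0.2705, 0.9571, -0.1040)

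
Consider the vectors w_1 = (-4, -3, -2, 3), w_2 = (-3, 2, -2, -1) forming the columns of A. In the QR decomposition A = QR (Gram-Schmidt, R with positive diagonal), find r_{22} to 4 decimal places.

w_1 = (-4, -3, -2, 3); ‖w_1‖ = 6.1644, so e_1 = (-0.6489, -0.4867, -0.3244, 0.4867).
e_1·w_2 = (-0.6489)·(-3) + (-0.4867)·2 + (-0.3244)·(-2) + 0.4867·(-1) = 1.1355.
u_2 = w_2 − 1.1355·e_1 = (-2.2632, 2.5526, -1.6316, -1.5526).
r_{22} = ‖u_2‖ = 4.0879.

r_{22} = 4.0879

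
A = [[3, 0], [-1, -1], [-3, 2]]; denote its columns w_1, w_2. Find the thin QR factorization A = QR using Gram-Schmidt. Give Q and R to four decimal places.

Q = [[0.6882, 0.4113], [-0.2294, -0.6581], [-0.6882, 0.6307]], R = [[4.3589, -1.1471], [0.0000, 1.9194]]

w_1 = (3, -1, -3); ‖w_1‖ = 4.3589, so q_1 = (0.6882, -0.2294, -0.6882).
q_1·w_2 = 0.6882·0 + (-0.2294)·(-1) + (-0.6882)·2 = -1.1471.
u_2 = w_2 + 1.1471·q_1 = (0.7895, -1.2632, 1.2105).
‖u_2‖ = 1.9194, so q_2 = (0.4113, -0.6581, 0.6307).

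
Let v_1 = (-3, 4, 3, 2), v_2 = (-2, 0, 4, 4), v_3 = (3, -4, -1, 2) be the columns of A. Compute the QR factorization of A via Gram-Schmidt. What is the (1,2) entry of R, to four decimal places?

r_{12} = 4.2178

v_1 = (-3, 4, 3, 2); ‖v_1‖ = 6.1644, so e_1 = (-0.4867, 0.6489, 0.4867, 0.3244).
r_{12} = e_1·v_2 = 4.2178.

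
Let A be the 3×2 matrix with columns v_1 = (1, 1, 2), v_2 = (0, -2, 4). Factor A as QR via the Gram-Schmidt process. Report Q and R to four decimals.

v_1 = (1, 1, 2); ‖v_1‖ = 2.4495, so e_1 = (0.4082, 0.4082, 0.8165).
e_1·v_2 = 0.4082·0 + 0.4082·(-2) + 0.8165·4 = 2.4495.
u_2 = v_2 − 2.4495·e_1 = (-1.0000, -3.0000, 2.0000).
‖u_2‖ = 3.7417, so e_2 = (-0.2673, -0.8018, 0.5345).

Q = [[0.4082, -0.2673], [0.4082, -0.8018], [0.8165, 0.5345]], R = [[2.4495, 2.4495], [0.0000, 3.7417]]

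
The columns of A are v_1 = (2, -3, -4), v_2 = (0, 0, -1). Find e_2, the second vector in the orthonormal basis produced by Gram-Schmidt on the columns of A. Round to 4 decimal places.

v_1 = (2, -3, -4); ‖v_1‖ = 5.3852, so e_1 = (0.3714, -0.5571, -0.7428).
e_1·v_2 = 0.3714·0 + (-0.5571)·0 + (-0.7428)·(-1) = 0.7428.
u_2 = v_2 − 0.7428·e_1 = (-0.2759, 0.4138, -0.4483).
‖u_2‖ = 0.6695, so e_2 = (-0.4120, 0.6180, -0.6695).

e_2 = (-0.4120, 0.6180, -0.6695)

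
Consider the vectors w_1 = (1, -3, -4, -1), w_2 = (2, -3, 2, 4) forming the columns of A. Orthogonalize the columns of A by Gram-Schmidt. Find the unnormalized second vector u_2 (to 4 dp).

w_1 = (1, -3, -4, -1); ‖w_1‖ = 5.1962, so e_1 = (0.1925, -0.5774, -0.7698, -0.1925).
e_1·w_2 = 0.1925·2 + (-0.5774)·(-3) + (-0.7698)·2 + (-0.1925)·4 = -0.1925.
u_2 = w_2 + 0.1925·e_1 = (2.0370, -3.1111, 1.8519, 3.9630).

u_2 = (2.0370, -3.1111, 1.8519, 3.9630)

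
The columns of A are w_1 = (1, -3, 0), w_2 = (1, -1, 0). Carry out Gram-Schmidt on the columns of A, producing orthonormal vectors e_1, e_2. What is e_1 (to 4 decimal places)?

e_1 = w_1/‖w_1‖ = (1, -3, 0)/3.1623 = (0.3162, -0.9487, 0.0000).

e_1 = (0.3162, -0.9487, 0.0000)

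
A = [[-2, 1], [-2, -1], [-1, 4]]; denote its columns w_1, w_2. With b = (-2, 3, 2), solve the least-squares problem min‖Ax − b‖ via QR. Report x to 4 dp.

x = (-0.4110, 0.0753)

q_1 = w_1/‖w_1‖ = (-2, -2, -1)/3.0000 = (-0.6667, -0.6667, -0.3333).
r_{12} = q_1·w_2 = -1.3333.
u_2 = w_2 + 1.3333·q_1 = (0.1111, -1.8889, 3.5556).
‖u_2‖ = 4.0277, so q_2 = (0.0276, -0.4690, 0.8828).
Qᵀb = (-1.3333, 0.3035).
Back-substitute: x_2 = 0.3035/4.0277 = 0.0753.
x_1 = (-1.3333 + 1.3333·0.0753)/3.0000 = -0.4110.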